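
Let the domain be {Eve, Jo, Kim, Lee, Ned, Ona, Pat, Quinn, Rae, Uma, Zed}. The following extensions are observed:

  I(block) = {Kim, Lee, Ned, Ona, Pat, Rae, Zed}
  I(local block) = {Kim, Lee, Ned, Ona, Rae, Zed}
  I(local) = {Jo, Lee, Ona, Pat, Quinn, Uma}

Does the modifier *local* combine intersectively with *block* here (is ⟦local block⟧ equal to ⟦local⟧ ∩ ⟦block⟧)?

no

⟦local⟧ ∩ ⟦block⟧ = {Jo, Lee, Ona, Pat, Quinn, Uma} ∩ {Kim, Lee, Ned, Ona, Pat, Rae, Zed} = {Lee, Ona, Pat}
Observed ⟦local block⟧ = {Kim, Lee, Ned, Ona, Rae, Zed}.
These differ, so the modifier is not intersective in this model.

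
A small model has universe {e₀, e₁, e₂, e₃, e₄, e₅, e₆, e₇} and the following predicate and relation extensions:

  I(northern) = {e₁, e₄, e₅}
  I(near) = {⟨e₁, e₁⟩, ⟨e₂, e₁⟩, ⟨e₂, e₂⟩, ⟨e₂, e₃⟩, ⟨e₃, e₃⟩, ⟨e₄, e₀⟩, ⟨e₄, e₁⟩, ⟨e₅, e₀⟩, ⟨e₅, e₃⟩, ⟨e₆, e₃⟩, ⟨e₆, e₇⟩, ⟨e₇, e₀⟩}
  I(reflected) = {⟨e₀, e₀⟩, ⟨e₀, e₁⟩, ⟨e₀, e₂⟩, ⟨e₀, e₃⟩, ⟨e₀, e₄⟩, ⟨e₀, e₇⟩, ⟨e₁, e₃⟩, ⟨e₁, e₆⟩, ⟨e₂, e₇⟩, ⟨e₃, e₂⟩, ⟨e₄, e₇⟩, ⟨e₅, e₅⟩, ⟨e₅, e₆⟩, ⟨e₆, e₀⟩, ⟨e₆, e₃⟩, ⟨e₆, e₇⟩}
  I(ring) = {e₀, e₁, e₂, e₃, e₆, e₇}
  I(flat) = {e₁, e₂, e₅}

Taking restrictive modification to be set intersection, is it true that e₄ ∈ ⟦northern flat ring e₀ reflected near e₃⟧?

⟦e₀ reflected⟧ = {x : ⟨e₀, x⟩ ∈ ⟦reflected⟧} = {e₀, e₁, e₂, e₃, e₄, e₇}
⟦near e₃⟧ = {x : ⟨x, e₃⟩ ∈ ⟦near⟧} = {e₂, e₃, e₅, e₆}
⟦ring⟧ = {e₀, e₁, e₂, e₃, e₆, e₇}
… ∩ ⟦e₀ reflected⟧ = {e₀, e₁, e₂, e₃, e₆, e₇} ∩ {e₀, e₁, e₂, e₃, e₄, e₇} = {e₀, e₁, e₂, e₃, e₇}
… ∩ ⟦near e₃⟧ = {e₀, e₁, e₂, e₃, e₇} ∩ {e₂, e₃, e₅, e₆} = {e₂, e₃}
… ∩ ⟦northern⟧ = {e₂, e₃} ∩ {e₁, e₄, e₅} = ∅
… ∩ ⟦flat⟧ = ∅ ∩ {e₁, e₂, e₅} = ∅
⟦northern flat ring e₀ reflected near e₃⟧ = ∅; e₄ ∉ this set.

no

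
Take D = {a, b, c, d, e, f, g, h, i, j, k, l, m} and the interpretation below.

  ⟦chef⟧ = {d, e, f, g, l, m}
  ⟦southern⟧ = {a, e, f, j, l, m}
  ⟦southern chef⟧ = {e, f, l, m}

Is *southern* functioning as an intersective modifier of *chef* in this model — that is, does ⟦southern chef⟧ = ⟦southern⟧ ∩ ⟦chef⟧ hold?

yes

⟦southern⟧ ∩ ⟦chef⟧ = {a, e, f, j, l, m} ∩ {d, e, f, g, l, m} = {e, f, l, m}
Observed ⟦southern chef⟧ = {e, f, l, m}.
These coincide, so the modifier is intersective here.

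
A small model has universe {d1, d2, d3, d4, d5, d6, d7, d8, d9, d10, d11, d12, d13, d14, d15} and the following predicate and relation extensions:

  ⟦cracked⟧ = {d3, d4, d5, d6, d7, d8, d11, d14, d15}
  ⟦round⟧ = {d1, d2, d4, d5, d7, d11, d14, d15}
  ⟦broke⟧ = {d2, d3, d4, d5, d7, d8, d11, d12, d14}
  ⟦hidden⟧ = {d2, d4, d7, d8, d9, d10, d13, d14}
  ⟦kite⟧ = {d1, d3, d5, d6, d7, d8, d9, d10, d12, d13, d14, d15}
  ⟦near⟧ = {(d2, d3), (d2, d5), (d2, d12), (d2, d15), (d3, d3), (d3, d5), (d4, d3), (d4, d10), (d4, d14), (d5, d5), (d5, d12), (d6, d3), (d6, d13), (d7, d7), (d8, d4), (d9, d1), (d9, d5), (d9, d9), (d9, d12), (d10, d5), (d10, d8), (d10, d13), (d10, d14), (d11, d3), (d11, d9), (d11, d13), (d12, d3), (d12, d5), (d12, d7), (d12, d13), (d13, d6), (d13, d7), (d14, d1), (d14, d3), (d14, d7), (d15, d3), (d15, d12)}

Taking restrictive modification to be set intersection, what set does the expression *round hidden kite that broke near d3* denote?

⟦that broke⟧ = ⟦broke⟧ = {d2, d3, d4, d5, d7, d8, d11, d12, d14}
⟦near d3⟧ = {x : ⟨x, d3⟩ ∈ ⟦near⟧} = {d2, d3, d4, d6, d11, d12, d14, d15}
⟦kite⟧ = {d1, d3, d5, d6, d7, d8, d9, d10, d12, d13, d14, d15}
… ∩ ⟦that broke⟧ = {d1, d3, d5, d6, d7, d8, d9, d10, d12, d13, d14, d15} ∩ {d2, d3, d4, d5, d7, d8, d11, d12, d14} = {d3, d5, d7, d8, d12, d14}
… ∩ ⟦near d3⟧ = {d3, d5, d7, d8, d12, d14} ∩ {d2, d3, d4, d6, d11, d12, d14, d15} = {d3, d12, d14}
… ∩ ⟦round⟧ = {d3, d12, d14} ∩ {d1, d2, d4, d5, d7, d11, d14, d15} = {d14}
… ∩ ⟦hidden⟧ = {d14} ∩ {d2, d4, d7, d8, d9, d10, d13, d14} = {d14}
So ⟦round hidden kite that broke near d3⟧ = {d14}.

{d14}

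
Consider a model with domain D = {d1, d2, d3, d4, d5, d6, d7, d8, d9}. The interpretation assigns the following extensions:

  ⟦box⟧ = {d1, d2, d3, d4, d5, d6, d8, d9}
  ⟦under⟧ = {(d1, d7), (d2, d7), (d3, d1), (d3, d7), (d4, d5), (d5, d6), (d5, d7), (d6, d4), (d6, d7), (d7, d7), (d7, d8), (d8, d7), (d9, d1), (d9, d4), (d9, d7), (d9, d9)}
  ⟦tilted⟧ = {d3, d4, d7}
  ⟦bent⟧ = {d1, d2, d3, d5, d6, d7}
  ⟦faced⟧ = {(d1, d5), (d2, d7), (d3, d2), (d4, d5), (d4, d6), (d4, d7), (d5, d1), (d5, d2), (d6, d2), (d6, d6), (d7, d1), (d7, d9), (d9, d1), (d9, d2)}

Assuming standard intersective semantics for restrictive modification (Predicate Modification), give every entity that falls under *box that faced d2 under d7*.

⟦that faced d2⟧ = {x : ⟨x, d2⟩ ∈ ⟦faced⟧} = {d3, d5, d6, d9}
⟦under d7⟧ = {x : ⟨x, d7⟩ ∈ ⟦under⟧} = {d1, d2, d3, d5, d6, d7, d8, d9}
⟦box⟧ = {d1, d2, d3, d4, d5, d6, d8, d9}
… ∩ ⟦that faced d2⟧ = {d1, d2, d3, d4, d5, d6, d8, d9} ∩ {d3, d5, d6, d9} = {d3, d5, d6, d9}
… ∩ ⟦under d7⟧ = {d3, d5, d6, d9} ∩ {d1, d2, d3, d5, d6, d7, d8, d9} = {d3, d5, d6, d9}
So ⟦box that faced d2 under d7⟧ = {d3, d5, d6, d9}.

{d3, d5, d6, d9}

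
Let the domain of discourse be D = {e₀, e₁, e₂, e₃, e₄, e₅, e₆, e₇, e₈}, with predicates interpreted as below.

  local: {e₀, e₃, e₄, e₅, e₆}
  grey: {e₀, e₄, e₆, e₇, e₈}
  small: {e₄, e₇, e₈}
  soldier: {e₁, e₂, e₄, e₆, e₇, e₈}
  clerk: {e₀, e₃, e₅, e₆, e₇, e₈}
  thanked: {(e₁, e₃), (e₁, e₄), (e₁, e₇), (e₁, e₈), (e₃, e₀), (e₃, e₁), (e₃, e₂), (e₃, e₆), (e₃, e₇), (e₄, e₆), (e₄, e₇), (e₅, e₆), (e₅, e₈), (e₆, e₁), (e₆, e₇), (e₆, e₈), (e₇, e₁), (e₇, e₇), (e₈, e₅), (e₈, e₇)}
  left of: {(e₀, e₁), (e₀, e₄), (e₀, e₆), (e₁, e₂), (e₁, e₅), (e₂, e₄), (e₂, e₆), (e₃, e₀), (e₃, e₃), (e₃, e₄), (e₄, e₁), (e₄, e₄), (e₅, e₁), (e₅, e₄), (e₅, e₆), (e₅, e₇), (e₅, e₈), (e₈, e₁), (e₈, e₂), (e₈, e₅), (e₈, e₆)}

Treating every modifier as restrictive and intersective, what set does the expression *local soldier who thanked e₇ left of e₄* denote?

⟦who thanked e₇⟧ = {x : ⟨x, e₇⟩ ∈ ⟦thanked⟧} = {e₁, e₃, e₄, e₆, e₇, e₈}
⟦left of e₄⟧ = {x : ⟨x, e₄⟩ ∈ ⟦left of⟧} = {e₀, e₂, e₃, e₄, e₅}
⟦soldier⟧ = {e₁, e₂, e₄, e₆, e₇, e₈}
… ∩ ⟦who thanked e₇⟧ = {e₁, e₂, e₄, e₆, e₇, e₈} ∩ {e₁, e₃, e₄, e₆, e₇, e₈} = {e₁, e₄, e₆, e₇, e₈}
… ∩ ⟦left of e₄⟧ = {e₁, e₄, e₆, e₇, e₈} ∩ {e₀, e₂, e₃, e₄, e₅} = {e₄}
… ∩ ⟦local⟧ = {e₄} ∩ {e₀, e₃, e₄, e₅, e₆} = {e₄}
So ⟦local soldier who thanked e₇ left of e₄⟧ = {e₄}.

{e₄}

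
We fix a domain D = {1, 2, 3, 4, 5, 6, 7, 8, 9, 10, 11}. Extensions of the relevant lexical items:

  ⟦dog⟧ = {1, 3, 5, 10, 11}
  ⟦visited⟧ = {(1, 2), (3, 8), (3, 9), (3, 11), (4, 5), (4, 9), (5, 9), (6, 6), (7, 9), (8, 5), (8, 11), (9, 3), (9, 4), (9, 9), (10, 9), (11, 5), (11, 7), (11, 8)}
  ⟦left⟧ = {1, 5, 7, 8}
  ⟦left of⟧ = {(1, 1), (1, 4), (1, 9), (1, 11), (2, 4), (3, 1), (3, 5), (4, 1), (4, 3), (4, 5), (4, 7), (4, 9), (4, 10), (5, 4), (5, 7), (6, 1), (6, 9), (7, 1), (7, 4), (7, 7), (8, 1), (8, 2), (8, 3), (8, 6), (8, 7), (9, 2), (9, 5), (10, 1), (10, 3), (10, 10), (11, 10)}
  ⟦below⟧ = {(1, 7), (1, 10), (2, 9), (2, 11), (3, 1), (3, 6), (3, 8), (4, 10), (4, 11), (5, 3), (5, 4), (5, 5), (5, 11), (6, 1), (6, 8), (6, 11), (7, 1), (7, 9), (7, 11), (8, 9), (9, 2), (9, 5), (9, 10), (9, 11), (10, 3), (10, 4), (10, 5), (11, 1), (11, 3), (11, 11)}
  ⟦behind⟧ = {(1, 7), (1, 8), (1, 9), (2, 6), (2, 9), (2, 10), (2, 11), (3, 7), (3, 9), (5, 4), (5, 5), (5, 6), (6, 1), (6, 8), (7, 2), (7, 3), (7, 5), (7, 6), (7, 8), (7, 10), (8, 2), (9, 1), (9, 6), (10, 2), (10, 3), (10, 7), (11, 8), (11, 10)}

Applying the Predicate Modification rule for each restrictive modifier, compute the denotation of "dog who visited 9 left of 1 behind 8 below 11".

{ }

⟦who visited 9⟧ = {x : ⟨x, 9⟩ ∈ ⟦visited⟧} = {3, 4, 5, 7, 9, 10}
⟦left of 1⟧ = {x : ⟨x, 1⟩ ∈ ⟦left of⟧} = {1, 3, 4, 6, 7, 8, 10}
⟦behind 8⟧ = {x : ⟨x, 8⟩ ∈ ⟦behind⟧} = {1, 6, 7, 11}
⟦below 11⟧ = {x : ⟨x, 11⟩ ∈ ⟦below⟧} = {2, 4, 5, 6, 7, 9, 11}
⟦dog⟧ = {1, 3, 5, 10, 11}
… ∩ ⟦who visited 9⟧ = {1, 3, 5, 10, 11} ∩ {3, 4, 5, 7, 9, 10} = {3, 5, 10}
… ∩ ⟦left of 1⟧ = {3, 5, 10} ∩ {1, 3, 4, 6, 7, 8, 10} = {3, 10}
… ∩ ⟦behind 8⟧ = {3, 10} ∩ {1, 6, 7, 11} = ∅
… ∩ ⟦below 11⟧ = ∅ ∩ {2, 4, 5, 6, 7, 9, 11} = ∅
So ⟦dog who visited 9 left of 1 behind 8 below 11⟧ = { }.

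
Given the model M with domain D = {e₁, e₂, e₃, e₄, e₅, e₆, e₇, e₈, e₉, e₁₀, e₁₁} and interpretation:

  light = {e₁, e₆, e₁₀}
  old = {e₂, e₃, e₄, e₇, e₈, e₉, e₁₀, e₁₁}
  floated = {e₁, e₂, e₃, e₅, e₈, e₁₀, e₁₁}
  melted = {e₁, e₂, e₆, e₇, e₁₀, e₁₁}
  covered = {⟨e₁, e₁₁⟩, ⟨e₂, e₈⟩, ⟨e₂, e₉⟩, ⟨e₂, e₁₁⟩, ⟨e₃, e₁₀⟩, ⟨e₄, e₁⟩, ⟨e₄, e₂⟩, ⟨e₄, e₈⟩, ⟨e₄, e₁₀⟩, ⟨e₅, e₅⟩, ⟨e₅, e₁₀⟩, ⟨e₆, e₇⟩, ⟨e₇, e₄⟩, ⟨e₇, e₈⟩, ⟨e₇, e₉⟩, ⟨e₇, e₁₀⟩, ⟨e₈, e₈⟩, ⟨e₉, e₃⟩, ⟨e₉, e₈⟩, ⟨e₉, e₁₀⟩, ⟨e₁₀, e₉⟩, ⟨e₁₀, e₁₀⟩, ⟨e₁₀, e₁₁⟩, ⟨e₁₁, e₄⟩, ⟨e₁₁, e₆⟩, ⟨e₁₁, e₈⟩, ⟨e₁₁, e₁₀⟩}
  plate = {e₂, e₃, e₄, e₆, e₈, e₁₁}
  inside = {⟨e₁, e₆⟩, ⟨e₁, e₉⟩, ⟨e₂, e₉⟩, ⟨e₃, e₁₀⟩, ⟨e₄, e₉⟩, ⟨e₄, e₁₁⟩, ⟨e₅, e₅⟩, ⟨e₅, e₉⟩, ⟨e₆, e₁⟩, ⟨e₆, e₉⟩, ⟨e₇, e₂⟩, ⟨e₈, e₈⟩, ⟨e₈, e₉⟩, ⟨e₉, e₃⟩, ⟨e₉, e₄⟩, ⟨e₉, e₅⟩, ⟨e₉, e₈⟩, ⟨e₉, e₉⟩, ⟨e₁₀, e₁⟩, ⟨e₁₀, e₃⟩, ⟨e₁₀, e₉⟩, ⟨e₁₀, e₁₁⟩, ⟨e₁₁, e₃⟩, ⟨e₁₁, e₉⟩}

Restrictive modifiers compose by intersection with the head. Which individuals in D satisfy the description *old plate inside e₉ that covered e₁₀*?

⟦inside e₉⟧ = {x : ⟨x, e₉⟩ ∈ ⟦inside⟧} = {e₁, e₂, e₄, e₅, e₆, e₈, e₉, e₁₀, e₁₁}
⟦that covered e₁₀⟧ = {x : ⟨x, e₁₀⟩ ∈ ⟦covered⟧} = {e₃, e₄, e₅, e₇, e₉, e₁₀, e₁₁}
⟦plate⟧ = {e₂, e₃, e₄, e₆, e₈, e₁₁}
… ∩ ⟦inside e₉⟧ = {e₂, e₃, e₄, e₆, e₈, e₁₁} ∩ {e₁, e₂, e₄, e₅, e₆, e₈, e₉, e₁₀, e₁₁} = {e₂, e₄, e₆, e₈, e₁₁}
… ∩ ⟦that covered e₁₀⟧ = {e₂, e₄, e₆, e₈, e₁₁} ∩ {e₃, e₄, e₅, e₇, e₉, e₁₀, e₁₁} = {e₄, e₁₁}
… ∩ ⟦old⟧ = {e₄, e₁₁} ∩ {e₂, e₃, e₄, e₇, e₈, e₉, e₁₀, e₁₁} = {e₄, e₁₁}
So ⟦old plate inside e₉ that covered e₁₀⟧ = {e₄, e₁₁}.

{e₄, e₁₁}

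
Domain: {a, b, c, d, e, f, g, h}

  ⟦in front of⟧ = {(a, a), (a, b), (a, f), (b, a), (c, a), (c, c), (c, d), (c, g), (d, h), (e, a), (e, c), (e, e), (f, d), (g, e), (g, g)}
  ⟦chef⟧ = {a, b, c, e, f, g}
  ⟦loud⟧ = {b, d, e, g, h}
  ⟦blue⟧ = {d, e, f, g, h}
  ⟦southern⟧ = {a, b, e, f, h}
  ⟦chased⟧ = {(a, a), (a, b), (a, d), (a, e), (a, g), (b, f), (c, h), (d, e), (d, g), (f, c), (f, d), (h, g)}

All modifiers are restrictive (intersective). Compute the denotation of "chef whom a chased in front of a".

{a, b, e}

⟦whom a chased⟧ = {x : ⟨a, x⟩ ∈ ⟦chased⟧} = {a, b, d, e, g}
⟦in front of a⟧ = {x : ⟨x, a⟩ ∈ ⟦in front of⟧} = {a, b, c, e}
⟦chef⟧ = {a, b, c, e, f, g}
… ∩ ⟦whom a chased⟧ = {a, b, c, e, f, g} ∩ {a, b, d, e, g} = {a, b, e, g}
… ∩ ⟦in front of a⟧ = {a, b, e, g} ∩ {a, b, c, e} = {a, b, e}
So ⟦chef whom a chased in front of a⟧ = {a, b, e}.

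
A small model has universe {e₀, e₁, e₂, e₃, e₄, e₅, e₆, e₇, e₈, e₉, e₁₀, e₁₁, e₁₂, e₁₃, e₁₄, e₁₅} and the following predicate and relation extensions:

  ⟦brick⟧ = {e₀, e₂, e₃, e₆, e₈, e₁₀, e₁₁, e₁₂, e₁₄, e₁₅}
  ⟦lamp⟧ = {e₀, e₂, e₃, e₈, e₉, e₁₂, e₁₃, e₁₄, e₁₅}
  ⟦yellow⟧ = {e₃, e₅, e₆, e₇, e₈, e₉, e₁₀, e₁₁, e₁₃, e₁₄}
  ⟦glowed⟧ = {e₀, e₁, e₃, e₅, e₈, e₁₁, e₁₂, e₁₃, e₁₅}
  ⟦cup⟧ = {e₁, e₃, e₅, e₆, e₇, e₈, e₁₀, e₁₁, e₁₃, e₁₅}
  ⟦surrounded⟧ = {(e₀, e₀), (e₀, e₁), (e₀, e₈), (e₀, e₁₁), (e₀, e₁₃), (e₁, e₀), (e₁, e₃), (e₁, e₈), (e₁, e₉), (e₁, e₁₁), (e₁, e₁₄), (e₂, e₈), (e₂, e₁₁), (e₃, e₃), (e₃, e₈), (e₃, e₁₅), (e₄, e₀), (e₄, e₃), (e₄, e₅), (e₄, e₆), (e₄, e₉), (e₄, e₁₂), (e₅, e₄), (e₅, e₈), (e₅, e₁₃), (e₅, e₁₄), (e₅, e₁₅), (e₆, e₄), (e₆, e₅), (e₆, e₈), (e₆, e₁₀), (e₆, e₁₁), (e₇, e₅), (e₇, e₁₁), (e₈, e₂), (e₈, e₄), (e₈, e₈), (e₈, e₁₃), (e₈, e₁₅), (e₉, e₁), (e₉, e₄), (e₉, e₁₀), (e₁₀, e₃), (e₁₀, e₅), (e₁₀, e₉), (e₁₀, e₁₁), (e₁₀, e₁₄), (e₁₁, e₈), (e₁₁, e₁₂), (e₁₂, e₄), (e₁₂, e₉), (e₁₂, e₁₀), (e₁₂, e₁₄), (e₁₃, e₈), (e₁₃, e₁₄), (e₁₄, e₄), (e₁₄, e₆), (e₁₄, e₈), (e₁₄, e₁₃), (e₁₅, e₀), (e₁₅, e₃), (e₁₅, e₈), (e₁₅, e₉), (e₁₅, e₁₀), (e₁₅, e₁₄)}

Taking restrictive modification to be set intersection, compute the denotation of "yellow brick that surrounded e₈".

{e₃, e₆, e₈, e₁₁, e₁₄}

⟦that surrounded e₈⟧ = {x : ⟨x, e₈⟩ ∈ ⟦surrounded⟧} = {e₀, e₁, e₂, e₃, e₅, e₆, e₈, e₁₁, e₁₃, e₁₄, e₁₅}
⟦brick⟧ = {e₀, e₂, e₃, e₆, e₈, e₁₀, e₁₁, e₁₂, e₁₄, e₁₅}
… ∩ ⟦that surrounded e₈⟧ = {e₀, e₂, e₃, e₆, e₈, e₁₀, e₁₁, e₁₂, e₁₄, e₁₅} ∩ {e₀, e₁, e₂, e₃, e₅, e₆, e₈, e₁₁, e₁₃, e₁₄, e₁₅} = {e₀, e₂, e₃, e₆, e₈, e₁₁, e₁₄, e₁₅}
… ∩ ⟦yellow⟧ = {e₀, e₂, e₃, e₆, e₈, e₁₁, e₁₄, e₁₅} ∩ {e₃, e₅, e₆, e₇, e₈, e₉, e₁₀, e₁₁, e₁₃, e₁₄} = {e₃, e₆, e₈, e₁₁, e₁₄}
So ⟦yellow brick that surrounded e₈⟧ = {e₃, e₆, e₈, e₁₁, e₁₄}.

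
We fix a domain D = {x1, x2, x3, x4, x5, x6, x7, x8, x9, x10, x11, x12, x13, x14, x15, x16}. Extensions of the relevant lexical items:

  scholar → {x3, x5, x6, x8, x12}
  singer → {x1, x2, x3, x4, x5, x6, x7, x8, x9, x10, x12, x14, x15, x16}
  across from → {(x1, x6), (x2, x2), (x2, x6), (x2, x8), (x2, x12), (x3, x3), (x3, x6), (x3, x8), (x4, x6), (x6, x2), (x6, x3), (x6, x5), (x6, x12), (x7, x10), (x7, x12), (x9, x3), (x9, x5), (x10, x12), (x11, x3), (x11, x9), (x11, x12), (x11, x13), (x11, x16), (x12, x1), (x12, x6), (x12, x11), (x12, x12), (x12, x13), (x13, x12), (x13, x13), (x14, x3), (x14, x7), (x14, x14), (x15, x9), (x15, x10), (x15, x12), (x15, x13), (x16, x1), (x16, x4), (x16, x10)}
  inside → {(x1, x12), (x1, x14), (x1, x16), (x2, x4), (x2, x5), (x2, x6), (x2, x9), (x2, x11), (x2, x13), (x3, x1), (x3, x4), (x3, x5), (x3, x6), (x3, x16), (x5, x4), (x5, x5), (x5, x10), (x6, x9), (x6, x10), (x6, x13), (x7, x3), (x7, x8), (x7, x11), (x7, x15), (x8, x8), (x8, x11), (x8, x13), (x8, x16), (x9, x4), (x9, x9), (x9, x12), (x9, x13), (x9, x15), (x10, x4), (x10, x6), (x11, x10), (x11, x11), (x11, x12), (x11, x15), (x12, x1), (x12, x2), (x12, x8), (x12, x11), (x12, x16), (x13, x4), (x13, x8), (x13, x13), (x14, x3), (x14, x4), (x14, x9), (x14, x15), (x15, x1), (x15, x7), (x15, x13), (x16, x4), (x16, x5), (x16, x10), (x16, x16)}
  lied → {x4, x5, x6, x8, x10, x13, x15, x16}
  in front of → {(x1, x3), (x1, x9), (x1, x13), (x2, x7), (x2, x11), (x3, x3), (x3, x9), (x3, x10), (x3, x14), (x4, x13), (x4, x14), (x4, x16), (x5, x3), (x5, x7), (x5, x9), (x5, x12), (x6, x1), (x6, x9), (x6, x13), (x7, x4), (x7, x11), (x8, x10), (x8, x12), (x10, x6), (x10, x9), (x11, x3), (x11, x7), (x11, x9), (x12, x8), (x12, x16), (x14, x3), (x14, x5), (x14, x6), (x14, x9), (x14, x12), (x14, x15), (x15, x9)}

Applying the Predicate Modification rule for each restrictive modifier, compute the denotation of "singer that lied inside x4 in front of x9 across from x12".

⟦that lied⟧ = ⟦lied⟧ = {x4, x5, x6, x8, x10, x13, x15, x16}
⟦inside x4⟧ = {x : ⟨x, x4⟩ ∈ ⟦inside⟧} = {x2, x3, x5, x9, x10, x13, x14, x16}
⟦in front of x9⟧ = {x : ⟨x, x9⟩ ∈ ⟦in front of⟧} = {x1, x3, x5, x6, x10, x11, x14, x15}
⟦across from x12⟧ = {x : ⟨x, x12⟩ ∈ ⟦across from⟧} = {x2, x6, x7, x10, x11, x12, x13, x15}
⟦singer⟧ = {x1, x2, x3, x4, x5, x6, x7, x8, x9, x10, x12, x14, x15, x16}
… ∩ ⟦that lied⟧ = {x1, x2, x3, x4, x5, x6, x7, x8, x9, x10, x12, x14, x15, x16} ∩ {x4, x5, x6, x8, x10, x13, x15, x16} = {x4, x5, x6, x8, x10, x15, x16}
… ∩ ⟦inside x4⟧ = {x4, x5, x6, x8, x10, x15, x16} ∩ {x2, x3, x5, x9, x10, x13, x14, x16} = {x5, x10, x16}
… ∩ ⟦in front of x9⟧ = {x5, x10, x16} ∩ {x1, x3, x5, x6, x10, x11, x14, x15} = {x5, x10}
… ∩ ⟦across from x12⟧ = {x5, x10} ∩ {x2, x6, x7, x10, x11, x12, x13, x15} = {x10}
So ⟦singer that lied inside x4 in front of x9 across from x12⟧ = {x10}.

{x10}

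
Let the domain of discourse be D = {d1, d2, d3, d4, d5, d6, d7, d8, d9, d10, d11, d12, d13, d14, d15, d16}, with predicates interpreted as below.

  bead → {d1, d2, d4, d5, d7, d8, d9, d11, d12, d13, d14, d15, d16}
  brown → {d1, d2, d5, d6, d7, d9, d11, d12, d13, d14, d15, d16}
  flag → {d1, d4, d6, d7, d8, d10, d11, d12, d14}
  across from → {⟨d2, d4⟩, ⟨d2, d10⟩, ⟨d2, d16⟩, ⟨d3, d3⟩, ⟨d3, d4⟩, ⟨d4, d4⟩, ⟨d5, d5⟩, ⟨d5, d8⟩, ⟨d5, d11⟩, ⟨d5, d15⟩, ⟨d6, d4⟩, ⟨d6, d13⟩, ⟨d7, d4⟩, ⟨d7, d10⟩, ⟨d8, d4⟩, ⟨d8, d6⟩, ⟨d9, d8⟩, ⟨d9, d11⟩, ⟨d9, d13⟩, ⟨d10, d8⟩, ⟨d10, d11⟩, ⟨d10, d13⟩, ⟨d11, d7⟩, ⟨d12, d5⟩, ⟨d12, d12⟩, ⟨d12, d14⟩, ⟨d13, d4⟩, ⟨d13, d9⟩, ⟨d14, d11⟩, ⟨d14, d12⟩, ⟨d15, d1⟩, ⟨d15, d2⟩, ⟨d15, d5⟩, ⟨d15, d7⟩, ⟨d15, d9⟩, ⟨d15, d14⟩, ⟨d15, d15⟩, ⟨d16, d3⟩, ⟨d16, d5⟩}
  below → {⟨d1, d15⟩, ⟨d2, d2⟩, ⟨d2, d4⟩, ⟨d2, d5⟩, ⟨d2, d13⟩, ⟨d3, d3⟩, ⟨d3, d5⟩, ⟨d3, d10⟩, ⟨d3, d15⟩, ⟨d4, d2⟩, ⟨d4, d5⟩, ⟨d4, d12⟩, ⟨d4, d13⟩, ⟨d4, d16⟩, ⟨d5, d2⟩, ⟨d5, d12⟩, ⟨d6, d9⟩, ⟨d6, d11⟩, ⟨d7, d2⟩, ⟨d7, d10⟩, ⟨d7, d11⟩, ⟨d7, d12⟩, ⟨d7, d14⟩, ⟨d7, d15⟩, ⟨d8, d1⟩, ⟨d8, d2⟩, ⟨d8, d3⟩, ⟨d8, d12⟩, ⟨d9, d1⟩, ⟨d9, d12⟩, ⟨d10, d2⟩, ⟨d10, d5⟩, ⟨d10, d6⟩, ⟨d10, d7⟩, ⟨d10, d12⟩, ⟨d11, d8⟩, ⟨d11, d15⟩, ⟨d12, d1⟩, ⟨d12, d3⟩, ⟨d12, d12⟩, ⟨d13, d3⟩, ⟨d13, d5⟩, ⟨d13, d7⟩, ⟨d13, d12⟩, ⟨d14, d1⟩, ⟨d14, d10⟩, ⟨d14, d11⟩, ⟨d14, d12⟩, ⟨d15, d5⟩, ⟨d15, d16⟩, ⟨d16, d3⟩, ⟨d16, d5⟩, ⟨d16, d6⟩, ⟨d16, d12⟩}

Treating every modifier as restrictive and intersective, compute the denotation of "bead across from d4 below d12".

⟦across from d4⟧ = {x : ⟨x, d4⟩ ∈ ⟦across from⟧} = {d2, d3, d4, d6, d7, d8, d13}
⟦below d12⟧ = {x : ⟨x, d12⟩ ∈ ⟦below⟧} = {d4, d5, d7, d8, d9, d10, d12, d13, d14, d16}
⟦bead⟧ = {d1, d2, d4, d5, d7, d8, d9, d11, d12, d13, d14, d15, d16}
… ∩ ⟦across from d4⟧ = {d1, d2, d4, d5, d7, d8, d9, d11, d12, d13, d14, d15, d16} ∩ {d2, d3, d4, d6, d7, d8, d13} = {d2, d4, d7, d8, d13}
… ∩ ⟦below d12⟧ = {d2, d4, d7, d8, d13} ∩ {d4, d5, d7, d8, d9, d10, d12, d13, d14, d16} = {d4, d7, d8, d13}
So ⟦bead across from d4 below d12⟧ = {d4, d7, d8, d13}.

{d4, d7, d8, d13}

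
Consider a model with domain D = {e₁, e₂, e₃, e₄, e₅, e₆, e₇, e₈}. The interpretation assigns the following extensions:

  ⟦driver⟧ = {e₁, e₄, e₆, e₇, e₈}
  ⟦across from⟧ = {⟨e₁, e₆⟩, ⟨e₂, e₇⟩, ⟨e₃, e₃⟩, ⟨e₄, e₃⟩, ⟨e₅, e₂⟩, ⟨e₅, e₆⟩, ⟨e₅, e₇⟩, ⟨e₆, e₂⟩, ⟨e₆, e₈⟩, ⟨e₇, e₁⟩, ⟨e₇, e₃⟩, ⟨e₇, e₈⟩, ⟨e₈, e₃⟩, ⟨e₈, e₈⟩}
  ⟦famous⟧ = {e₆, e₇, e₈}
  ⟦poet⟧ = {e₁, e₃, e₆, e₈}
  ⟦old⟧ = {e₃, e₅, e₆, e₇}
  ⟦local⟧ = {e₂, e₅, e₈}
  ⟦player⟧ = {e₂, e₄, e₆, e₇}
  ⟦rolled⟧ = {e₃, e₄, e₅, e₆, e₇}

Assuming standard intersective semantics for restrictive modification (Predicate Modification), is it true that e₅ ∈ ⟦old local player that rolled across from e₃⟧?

no

⟦that rolled⟧ = ⟦rolled⟧ = {e₃, e₄, e₅, e₆, e₇}
⟦across from e₃⟧ = {x : ⟨x, e₃⟩ ∈ ⟦across from⟧} = {e₃, e₄, e₇, e₈}
⟦player⟧ = {e₂, e₄, e₆, e₇}
… ∩ ⟦that rolled⟧ = {e₂, e₄, e₆, e₇} ∩ {e₃, e₄, e₅, e₆, e₇} = {e₄, e₆, e₇}
… ∩ ⟦across from e₃⟧ = {e₄, e₆, e₇} ∩ {e₃, e₄, e₇, e₈} = {e₄, e₇}
… ∩ ⟦old⟧ = {e₄, e₇} ∩ {e₃, e₅, e₆, e₇} = {e₇}
… ∩ ⟦local⟧ = {e₇} ∩ {e₂, e₅, e₈} = ∅
⟦old local player that rolled across from e₃⟧ = ∅; e₅ ∉ this set.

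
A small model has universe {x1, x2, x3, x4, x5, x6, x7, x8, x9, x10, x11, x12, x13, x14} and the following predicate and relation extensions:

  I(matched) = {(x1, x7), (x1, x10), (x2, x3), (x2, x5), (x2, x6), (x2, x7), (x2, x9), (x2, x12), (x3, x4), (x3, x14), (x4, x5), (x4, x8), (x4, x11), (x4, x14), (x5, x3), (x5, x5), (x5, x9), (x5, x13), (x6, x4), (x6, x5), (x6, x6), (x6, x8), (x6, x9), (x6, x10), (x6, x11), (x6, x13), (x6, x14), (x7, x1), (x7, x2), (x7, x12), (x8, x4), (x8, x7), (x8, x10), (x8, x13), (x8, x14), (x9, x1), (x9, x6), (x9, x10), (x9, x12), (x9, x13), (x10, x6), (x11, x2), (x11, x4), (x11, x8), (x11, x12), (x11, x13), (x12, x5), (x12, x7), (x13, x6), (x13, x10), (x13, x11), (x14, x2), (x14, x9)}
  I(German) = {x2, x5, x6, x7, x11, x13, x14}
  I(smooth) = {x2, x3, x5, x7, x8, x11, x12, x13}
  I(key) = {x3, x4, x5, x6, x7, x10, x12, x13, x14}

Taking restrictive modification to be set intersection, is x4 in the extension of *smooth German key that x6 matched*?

no

⟦that x6 matched⟧ = {x : ⟨x6, x⟩ ∈ ⟦matched⟧} = {x4, x5, x6, x8, x9, x10, x11, x13, x14}
⟦key⟧ = {x3, x4, x5, x6, x7, x10, x12, x13, x14}
… ∩ ⟦that x6 matched⟧ = {x3, x4, x5, x6, x7, x10, x12, x13, x14} ∩ {x4, x5, x6, x8, x9, x10, x11, x13, x14} = {x4, x5, x6, x10, x13, x14}
… ∩ ⟦smooth⟧ = {x4, x5, x6, x10, x13, x14} ∩ {x2, x3, x5, x7, x8, x11, x12, x13} = {x5, x13}
… ∩ ⟦German⟧ = {x5, x13} ∩ {x2, x5, x6, x7, x11, x13, x14} = {x5, x13}
⟦smooth German key that x6 matched⟧ = {x5, x13}; x4 ∉ this set.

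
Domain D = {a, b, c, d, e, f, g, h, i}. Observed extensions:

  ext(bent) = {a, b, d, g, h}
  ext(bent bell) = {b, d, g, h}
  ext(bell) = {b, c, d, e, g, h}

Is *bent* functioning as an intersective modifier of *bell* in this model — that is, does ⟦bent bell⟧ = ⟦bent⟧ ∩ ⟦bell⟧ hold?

⟦bent⟧ ∩ ⟦bell⟧ = {a, b, d, g, h} ∩ {b, c, d, e, g, h} = {b, d, g, h}
Observed ⟦bent bell⟧ = {b, d, g, h}.
These coincide, so the modifier is intersective here.

yes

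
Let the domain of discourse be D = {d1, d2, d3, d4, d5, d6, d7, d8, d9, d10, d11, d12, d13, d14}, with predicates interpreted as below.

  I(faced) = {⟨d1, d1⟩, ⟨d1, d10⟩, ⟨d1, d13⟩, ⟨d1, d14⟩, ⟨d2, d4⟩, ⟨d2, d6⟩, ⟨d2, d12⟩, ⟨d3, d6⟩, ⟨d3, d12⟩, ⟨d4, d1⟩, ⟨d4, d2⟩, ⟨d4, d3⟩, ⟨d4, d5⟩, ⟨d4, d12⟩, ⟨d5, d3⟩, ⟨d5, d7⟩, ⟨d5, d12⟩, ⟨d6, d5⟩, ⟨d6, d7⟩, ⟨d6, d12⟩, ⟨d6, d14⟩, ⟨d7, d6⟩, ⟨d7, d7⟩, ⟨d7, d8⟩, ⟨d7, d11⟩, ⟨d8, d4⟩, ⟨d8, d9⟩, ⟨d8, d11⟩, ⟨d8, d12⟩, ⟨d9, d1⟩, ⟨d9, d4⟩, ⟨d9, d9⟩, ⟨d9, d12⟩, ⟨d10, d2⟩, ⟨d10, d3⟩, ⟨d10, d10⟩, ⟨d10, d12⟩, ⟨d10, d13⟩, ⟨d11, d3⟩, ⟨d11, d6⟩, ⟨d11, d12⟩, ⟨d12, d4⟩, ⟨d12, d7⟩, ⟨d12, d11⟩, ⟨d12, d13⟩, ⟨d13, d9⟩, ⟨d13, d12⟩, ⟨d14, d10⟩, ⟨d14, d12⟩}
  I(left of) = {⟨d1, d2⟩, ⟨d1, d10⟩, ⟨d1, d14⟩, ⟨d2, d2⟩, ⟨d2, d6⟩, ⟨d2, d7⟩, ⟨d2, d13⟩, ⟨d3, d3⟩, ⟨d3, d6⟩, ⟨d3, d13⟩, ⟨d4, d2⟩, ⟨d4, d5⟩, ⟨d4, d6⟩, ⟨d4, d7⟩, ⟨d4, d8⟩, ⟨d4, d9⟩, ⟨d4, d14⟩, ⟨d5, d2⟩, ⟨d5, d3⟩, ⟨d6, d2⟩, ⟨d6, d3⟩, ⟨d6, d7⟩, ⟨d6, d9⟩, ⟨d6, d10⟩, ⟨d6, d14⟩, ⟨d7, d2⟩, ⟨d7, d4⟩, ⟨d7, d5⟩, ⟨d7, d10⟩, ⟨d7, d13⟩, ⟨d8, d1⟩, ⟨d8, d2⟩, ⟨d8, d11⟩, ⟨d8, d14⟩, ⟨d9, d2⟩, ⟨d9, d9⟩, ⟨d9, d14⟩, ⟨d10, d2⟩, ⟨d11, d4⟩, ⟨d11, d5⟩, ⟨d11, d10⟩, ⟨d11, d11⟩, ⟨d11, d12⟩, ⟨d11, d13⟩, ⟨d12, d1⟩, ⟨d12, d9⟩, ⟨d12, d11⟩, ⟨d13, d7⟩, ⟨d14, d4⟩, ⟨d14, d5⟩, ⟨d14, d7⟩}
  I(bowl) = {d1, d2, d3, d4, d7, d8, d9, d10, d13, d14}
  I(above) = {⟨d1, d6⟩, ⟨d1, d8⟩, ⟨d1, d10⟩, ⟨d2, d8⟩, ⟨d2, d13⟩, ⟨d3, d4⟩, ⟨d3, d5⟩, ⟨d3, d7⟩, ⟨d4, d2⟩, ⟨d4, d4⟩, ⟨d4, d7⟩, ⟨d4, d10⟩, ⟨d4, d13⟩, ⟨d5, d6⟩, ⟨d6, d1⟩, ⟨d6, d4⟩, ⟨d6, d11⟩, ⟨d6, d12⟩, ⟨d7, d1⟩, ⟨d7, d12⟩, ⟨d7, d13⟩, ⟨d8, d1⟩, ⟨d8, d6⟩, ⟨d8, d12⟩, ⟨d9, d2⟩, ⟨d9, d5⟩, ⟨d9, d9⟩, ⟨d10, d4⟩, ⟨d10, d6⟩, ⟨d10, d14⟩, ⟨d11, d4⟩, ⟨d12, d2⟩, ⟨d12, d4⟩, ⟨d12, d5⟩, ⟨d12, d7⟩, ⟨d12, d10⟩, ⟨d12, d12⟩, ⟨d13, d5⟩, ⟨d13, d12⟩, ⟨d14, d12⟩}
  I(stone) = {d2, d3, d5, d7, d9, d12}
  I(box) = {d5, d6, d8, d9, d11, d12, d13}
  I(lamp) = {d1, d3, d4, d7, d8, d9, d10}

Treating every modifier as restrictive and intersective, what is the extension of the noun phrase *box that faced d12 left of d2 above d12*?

⟦that faced d12⟧ = {x : ⟨x, d12⟩ ∈ ⟦faced⟧} = {d2, d3, d4, d5, d6, d8, d9, d10, d11, d13, d14}
⟦left of d2⟧ = {x : ⟨x, d2⟩ ∈ ⟦left of⟧} = {d1, d2, d4, d5, d6, d7, d8, d9, d10}
⟦above d12⟧ = {x : ⟨x, d12⟩ ∈ ⟦above⟧} = {d6, d7, d8, d12, d13, d14}
⟦box⟧ = {d5, d6, d8, d9, d11, d12, d13}
… ∩ ⟦that faced d12⟧ = {d5, d6, d8, d9, d11, d12, d13} ∩ {d2, d3, d4, d5, d6, d8, d9, d10, d11, d13, d14} = {d5, d6, d8, d9, d11, d13}
… ∩ ⟦left of d2⟧ = {d5, d6, d8, d9, d11, d13} ∩ {d1, d2, d4, d5, d6, d7, d8, d9, d10} = {d5, d6, d8, d9}
… ∩ ⟦above d12⟧ = {d5, d6, d8, d9} ∩ {d6, d7, d8, d12, d13, d14} = {d6, d8}
So ⟦box that faced d12 left of d2 above d12⟧ = {d6, d8}.

{d6, d8}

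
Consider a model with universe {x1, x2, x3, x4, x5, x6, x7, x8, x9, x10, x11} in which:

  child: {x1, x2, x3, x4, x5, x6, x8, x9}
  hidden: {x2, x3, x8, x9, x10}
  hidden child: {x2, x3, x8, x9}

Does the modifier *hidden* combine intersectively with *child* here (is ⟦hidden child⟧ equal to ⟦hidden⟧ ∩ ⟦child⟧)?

⟦hidden⟧ ∩ ⟦child⟧ = {x2, x3, x8, x9, x10} ∩ {x1, x2, x3, x4, x5, x6, x8, x9} = {x2, x3, x8, x9}
Observed ⟦hidden child⟧ = {x2, x3, x8, x9}.
These coincide, so the modifier is intersective here.

yes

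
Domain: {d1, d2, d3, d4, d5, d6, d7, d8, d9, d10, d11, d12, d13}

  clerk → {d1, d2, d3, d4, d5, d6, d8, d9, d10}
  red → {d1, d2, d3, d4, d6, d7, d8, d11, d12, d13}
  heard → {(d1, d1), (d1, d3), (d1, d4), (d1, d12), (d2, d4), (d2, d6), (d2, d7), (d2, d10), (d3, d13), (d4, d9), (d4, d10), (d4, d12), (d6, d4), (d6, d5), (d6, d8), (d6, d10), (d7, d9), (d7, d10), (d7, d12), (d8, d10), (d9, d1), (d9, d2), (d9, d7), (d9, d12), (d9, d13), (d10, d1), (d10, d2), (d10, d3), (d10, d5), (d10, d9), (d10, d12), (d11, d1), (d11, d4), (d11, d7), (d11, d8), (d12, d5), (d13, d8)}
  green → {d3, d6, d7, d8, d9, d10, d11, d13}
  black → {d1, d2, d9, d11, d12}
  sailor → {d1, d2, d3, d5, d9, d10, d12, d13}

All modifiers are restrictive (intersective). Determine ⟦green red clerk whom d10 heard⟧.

{d3}

⟦whom d10 heard⟧ = {x : ⟨d10, x⟩ ∈ ⟦heard⟧} = {d1, d2, d3, d5, d9, d12}
⟦clerk⟧ = {d1, d2, d3, d4, d5, d6, d8, d9, d10}
… ∩ ⟦whom d10 heard⟧ = {d1, d2, d3, d4, d5, d6, d8, d9, d10} ∩ {d1, d2, d3, d5, d9, d12} = {d1, d2, d3, d5, d9}
… ∩ ⟦green⟧ = {d1, d2, d3, d5, d9} ∩ {d3, d6, d7, d8, d9, d10, d11, d13} = {d3, d9}
… ∩ ⟦red⟧ = {d3, d9} ∩ {d1, d2, d3, d4, d6, d7, d8, d11, d12, d13} = {d3}
So ⟦green red clerk whom d10 heard⟧ = {d3}.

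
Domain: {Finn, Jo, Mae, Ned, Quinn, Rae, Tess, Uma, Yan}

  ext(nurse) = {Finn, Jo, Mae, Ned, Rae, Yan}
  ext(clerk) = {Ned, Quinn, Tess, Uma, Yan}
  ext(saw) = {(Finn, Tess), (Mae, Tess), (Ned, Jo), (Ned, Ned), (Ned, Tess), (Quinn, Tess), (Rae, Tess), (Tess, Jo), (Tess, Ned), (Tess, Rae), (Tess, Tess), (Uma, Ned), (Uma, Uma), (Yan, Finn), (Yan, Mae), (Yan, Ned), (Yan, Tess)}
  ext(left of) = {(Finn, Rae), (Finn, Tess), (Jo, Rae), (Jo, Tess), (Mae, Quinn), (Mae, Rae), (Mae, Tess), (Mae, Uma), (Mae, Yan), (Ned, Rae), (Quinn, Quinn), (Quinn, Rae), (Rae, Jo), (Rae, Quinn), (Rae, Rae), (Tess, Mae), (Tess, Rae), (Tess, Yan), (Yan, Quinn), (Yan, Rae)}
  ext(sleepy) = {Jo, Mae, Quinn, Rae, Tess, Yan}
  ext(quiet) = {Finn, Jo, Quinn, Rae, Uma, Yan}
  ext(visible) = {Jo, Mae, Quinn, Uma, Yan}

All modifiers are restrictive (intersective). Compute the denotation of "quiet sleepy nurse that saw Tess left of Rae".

⟦that saw Tess⟧ = {x : ⟨x, Tess⟩ ∈ ⟦saw⟧} = {Finn, Mae, Ned, Quinn, Rae, Tess, Yan}
⟦left of Rae⟧ = {x : ⟨x, Rae⟩ ∈ ⟦left of⟧} = {Finn, Jo, Mae, Ned, Quinn, Rae, Tess, Yan}
⟦nurse⟧ = {Finn, Jo, Mae, Ned, Rae, Yan}
… ∩ ⟦that saw Tess⟧ = {Finn, Jo, Mae, Ned, Rae, Yan} ∩ {Finn, Mae, Ned, Quinn, Rae, Tess, Yan} = {Finn, Mae, Ned, Rae, Yan}
… ∩ ⟦left of Rae⟧ = {Finn, Mae, Ned, Rae, Yan} ∩ {Finn, Jo, Mae, Ned, Quinn, Rae, Tess, Yan} = {Finn, Mae, Ned, Rae, Yan}
… ∩ ⟦quiet⟧ = {Finn, Mae, Ned, Rae, Yan} ∩ {Finn, Jo, Quinn, Rae, Uma, Yan} = {Finn, Rae, Yan}
… ∩ ⟦sleepy⟧ = {Finn, Rae, Yan} ∩ {Jo, Mae, Quinn, Rae, Tess, Yan} = {Rae, Yan}
So ⟦quiet sleepy nurse that saw Tess left of Rae⟧ = {Rae, Yan}.

{Rae, Yan}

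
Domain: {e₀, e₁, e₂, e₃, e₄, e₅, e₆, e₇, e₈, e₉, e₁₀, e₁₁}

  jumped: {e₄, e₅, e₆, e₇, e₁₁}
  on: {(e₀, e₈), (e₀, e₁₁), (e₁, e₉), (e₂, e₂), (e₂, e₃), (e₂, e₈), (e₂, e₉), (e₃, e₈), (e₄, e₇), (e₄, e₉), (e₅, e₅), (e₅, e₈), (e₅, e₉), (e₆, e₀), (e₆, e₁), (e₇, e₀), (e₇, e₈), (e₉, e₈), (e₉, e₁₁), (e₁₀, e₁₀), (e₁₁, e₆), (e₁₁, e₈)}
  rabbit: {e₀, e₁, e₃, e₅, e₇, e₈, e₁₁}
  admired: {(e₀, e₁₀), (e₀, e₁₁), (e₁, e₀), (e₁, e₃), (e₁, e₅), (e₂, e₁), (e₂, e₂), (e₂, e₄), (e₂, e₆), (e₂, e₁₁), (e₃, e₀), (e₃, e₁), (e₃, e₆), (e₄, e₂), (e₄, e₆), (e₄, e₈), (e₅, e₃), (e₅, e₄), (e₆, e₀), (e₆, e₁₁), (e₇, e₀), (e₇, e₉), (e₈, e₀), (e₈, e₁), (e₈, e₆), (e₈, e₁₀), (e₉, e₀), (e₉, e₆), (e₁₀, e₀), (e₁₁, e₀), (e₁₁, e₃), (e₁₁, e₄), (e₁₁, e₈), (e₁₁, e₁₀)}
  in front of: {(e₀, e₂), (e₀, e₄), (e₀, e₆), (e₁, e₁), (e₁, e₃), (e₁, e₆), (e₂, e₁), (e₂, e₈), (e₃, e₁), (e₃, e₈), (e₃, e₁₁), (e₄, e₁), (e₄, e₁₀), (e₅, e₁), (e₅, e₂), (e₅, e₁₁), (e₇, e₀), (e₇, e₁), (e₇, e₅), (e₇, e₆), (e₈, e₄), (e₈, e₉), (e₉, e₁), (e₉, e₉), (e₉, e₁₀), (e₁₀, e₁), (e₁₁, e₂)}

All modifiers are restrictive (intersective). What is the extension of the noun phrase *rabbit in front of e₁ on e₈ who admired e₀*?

{e₃, e₇}

⟦in front of e₁⟧ = {x : ⟨x, e₁⟩ ∈ ⟦in front of⟧} = {e₁, e₂, e₃, e₄, e₅, e₇, e₉, e₁₀}
⟦on e₈⟧ = {x : ⟨x, e₈⟩ ∈ ⟦on⟧} = {e₀, e₂, e₃, e₅, e₇, e₉, e₁₁}
⟦who admired e₀⟧ = {x : ⟨x, e₀⟩ ∈ ⟦admired⟧} = {e₁, e₃, e₆, e₇, e₈, e₉, e₁₀, e₁₁}
⟦rabbit⟧ = {e₀, e₁, e₃, e₅, e₇, e₈, e₁₁}
… ∩ ⟦in front of e₁⟧ = {e₀, e₁, e₃, e₅, e₇, e₈, e₁₁} ∩ {e₁, e₂, e₃, e₄, e₅, e₇, e₉, e₁₀} = {e₁, e₃, e₅, e₇}
… ∩ ⟦on e₈⟧ = {e₁, e₃, e₅, e₇} ∩ {e₀, e₂, e₃, e₅, e₇, e₉, e₁₁} = {e₃, e₅, e₇}
… ∩ ⟦who admired e₀⟧ = {e₃, e₅, e₇} ∩ {e₁, e₃, e₆, e₇, e₈, e₉, e₁₀, e₁₁} = {e₃, e₇}
So ⟦rabbit in front of e₁ on e₈ who admired e₀⟧ = {e₃, e₇}.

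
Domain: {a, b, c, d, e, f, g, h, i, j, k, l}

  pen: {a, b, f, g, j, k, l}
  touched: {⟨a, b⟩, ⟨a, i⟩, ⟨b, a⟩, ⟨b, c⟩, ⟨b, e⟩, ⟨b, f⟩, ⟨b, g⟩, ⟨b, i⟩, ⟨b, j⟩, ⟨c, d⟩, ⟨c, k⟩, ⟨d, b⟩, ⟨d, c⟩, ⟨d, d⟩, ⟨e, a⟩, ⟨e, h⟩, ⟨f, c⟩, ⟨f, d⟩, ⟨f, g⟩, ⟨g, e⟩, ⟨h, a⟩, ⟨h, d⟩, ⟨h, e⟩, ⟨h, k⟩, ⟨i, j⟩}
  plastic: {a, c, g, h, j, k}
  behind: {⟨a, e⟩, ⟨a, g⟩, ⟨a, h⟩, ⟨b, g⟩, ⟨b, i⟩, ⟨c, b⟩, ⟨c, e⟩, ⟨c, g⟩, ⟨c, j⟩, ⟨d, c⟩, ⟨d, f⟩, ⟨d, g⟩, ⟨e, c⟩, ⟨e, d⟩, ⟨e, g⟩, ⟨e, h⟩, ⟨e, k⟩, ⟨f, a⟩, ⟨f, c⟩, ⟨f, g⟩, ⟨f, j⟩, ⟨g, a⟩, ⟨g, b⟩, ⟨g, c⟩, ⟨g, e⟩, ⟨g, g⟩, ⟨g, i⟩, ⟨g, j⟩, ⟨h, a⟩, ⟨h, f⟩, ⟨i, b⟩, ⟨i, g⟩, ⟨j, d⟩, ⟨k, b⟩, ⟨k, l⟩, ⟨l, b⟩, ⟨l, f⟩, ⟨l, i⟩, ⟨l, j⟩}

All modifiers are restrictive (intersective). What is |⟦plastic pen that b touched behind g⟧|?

2

⟦that b touched⟧ = {x : ⟨b, x⟩ ∈ ⟦touched⟧} = {a, c, e, f, g, i, j}
⟦behind g⟧ = {x : ⟨x, g⟩ ∈ ⟦behind⟧} = {a, b, c, d, e, f, g, i}
⟦pen⟧ = {a, b, f, g, j, k, l}
… ∩ ⟦that b touched⟧ = {a, b, f, g, j, k, l} ∩ {a, c, e, f, g, i, j} = {a, f, g, j}
… ∩ ⟦behind g⟧ = {a, f, g, j} ∩ {a, b, c, d, e, f, g, i} = {a, f, g}
… ∩ ⟦plastic⟧ = {a, f, g} ∩ {a, c, g, h, j, k} = {a, g}
⟦plastic pen that b touched behind g⟧ = {a, g}, so the cardinality is 2.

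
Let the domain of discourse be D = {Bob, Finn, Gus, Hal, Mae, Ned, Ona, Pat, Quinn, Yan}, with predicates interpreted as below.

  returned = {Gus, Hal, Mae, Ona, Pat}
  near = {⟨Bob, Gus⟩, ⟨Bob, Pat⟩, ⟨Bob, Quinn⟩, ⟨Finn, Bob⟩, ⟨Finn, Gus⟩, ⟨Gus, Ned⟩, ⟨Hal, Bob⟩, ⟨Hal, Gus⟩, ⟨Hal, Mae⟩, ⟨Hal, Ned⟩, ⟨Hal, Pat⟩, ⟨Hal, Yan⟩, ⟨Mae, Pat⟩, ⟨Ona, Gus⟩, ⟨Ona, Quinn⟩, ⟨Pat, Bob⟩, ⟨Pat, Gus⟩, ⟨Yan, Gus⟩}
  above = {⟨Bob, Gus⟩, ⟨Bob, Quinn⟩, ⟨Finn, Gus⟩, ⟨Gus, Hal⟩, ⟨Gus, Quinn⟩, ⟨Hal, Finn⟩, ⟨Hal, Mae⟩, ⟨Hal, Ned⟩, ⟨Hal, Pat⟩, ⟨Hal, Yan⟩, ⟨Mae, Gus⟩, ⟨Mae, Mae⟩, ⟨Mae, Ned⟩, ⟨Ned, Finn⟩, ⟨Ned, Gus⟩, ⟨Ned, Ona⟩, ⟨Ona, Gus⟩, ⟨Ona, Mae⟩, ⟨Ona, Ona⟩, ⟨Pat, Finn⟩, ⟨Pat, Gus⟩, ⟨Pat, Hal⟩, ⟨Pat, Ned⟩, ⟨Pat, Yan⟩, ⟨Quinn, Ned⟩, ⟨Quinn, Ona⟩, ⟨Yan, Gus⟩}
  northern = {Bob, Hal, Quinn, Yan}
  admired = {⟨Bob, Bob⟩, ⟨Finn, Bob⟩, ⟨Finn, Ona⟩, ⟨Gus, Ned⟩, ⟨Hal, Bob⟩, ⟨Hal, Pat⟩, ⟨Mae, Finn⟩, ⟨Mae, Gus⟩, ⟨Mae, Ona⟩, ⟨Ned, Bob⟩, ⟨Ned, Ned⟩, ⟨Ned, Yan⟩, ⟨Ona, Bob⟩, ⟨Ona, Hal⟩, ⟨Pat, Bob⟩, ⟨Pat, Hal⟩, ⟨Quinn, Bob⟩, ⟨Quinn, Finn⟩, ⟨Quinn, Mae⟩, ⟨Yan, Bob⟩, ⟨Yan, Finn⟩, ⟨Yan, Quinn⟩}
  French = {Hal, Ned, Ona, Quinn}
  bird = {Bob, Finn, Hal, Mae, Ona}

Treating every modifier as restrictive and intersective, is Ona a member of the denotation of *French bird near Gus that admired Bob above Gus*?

⟦near Gus⟧ = {x : ⟨x, Gus⟩ ∈ ⟦near⟧} = {Bob, Finn, Hal, Ona, Pat, Yan}
⟦that admired Bob⟧ = {x : ⟨x, Bob⟩ ∈ ⟦admired⟧} = {Bob, Finn, Hal, Ned, Ona, Pat, Quinn, Yan}
⟦above Gus⟧ = {x : ⟨x, Gus⟩ ∈ ⟦above⟧} = {Bob, Finn, Mae, Ned, Ona, Pat, Yan}
⟦bird⟧ = {Bob, Finn, Hal, Mae, Ona}
… ∩ ⟦near Gus⟧ = {Bob, Finn, Hal, Mae, Ona} ∩ {Bob, Finn, Hal, Ona, Pat, Yan} = {Bob, Finn, Hal, Ona}
… ∩ ⟦that admired Bob⟧ = {Bob, Finn, Hal, Ona} ∩ {Bob, Finn, Hal, Ned, Ona, Pat, Quinn, Yan} = {Bob, Finn, Hal, Ona}
… ∩ ⟦above Gus⟧ = {Bob, Finn, Hal, Ona} ∩ {Bob, Finn, Mae, Ned, Ona, Pat, Yan} = {Bob, Finn, Ona}
… ∩ ⟦French⟧ = {Bob, Finn, Ona} ∩ {Hal, Ned, Ona, Quinn} = {Ona}
⟦French bird near Gus that admired Bob above Gus⟧ = {Ona}; Ona ∈ this set.

yes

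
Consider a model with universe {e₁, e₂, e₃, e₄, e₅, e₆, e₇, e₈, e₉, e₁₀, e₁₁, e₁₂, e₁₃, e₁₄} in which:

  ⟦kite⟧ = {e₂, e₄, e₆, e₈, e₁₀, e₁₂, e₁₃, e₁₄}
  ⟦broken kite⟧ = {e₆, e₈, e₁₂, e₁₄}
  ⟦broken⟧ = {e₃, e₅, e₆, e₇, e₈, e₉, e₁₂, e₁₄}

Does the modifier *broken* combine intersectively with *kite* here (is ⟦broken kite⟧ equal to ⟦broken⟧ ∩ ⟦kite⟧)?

yes

⟦broken⟧ ∩ ⟦kite⟧ = {e₃, e₅, e₆, e₇, e₈, e₉, e₁₂, e₁₄} ∩ {e₂, e₄, e₆, e₈, e₁₀, e₁₂, e₁₃, e₁₄} = {e₆, e₈, e₁₂, e₁₄}
Observed ⟦broken kite⟧ = {e₆, e₈, e₁₂, e₁₄}.
These coincide, so the modifier is intersective here.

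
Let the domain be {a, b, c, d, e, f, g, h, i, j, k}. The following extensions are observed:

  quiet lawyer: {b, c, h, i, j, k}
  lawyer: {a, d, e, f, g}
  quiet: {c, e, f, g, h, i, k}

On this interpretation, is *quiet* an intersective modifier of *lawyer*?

⟦quiet⟧ ∩ ⟦lawyer⟧ = {c, e, f, g, h, i, k} ∩ {a, d, e, f, g} = {e, f, g}
Observed ⟦quiet lawyer⟧ = {b, c, h, i, j, k}.
These differ, so the modifier is not intersective in this model.

no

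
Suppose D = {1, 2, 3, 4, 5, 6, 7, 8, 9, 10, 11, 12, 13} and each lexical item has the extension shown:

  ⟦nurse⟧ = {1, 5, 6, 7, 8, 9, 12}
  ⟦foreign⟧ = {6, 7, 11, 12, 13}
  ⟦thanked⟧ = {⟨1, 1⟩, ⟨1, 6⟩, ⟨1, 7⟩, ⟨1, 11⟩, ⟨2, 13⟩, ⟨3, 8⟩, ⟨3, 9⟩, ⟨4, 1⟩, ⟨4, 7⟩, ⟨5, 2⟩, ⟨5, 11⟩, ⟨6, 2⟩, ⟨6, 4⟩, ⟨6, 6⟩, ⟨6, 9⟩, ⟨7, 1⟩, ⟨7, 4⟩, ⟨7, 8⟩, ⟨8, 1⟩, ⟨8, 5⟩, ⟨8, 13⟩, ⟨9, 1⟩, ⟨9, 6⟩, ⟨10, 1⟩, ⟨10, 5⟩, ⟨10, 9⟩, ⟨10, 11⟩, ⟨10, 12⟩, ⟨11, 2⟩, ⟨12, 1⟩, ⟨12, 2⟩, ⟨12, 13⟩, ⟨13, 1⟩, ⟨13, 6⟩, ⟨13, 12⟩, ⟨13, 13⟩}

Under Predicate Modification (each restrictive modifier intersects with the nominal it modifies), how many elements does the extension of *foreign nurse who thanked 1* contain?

2

⟦who thanked 1⟧ = {x : ⟨x, 1⟩ ∈ ⟦thanked⟧} = {1, 4, 7, 8, 9, 10, 12, 13}
⟦nurse⟧ = {1, 5, 6, 7, 8, 9, 12}
… ∩ ⟦who thanked 1⟧ = {1, 5, 6, 7, 8, 9, 12} ∩ {1, 4, 7, 8, 9, 10, 12, 13} = {1, 7, 8, 9, 12}
… ∩ ⟦foreign⟧ = {1, 7, 8, 9, 12} ∩ {6, 7, 11, 12, 13} = {7, 12}
⟦foreign nurse who thanked 1⟧ = {7, 12}, so the cardinality is 2.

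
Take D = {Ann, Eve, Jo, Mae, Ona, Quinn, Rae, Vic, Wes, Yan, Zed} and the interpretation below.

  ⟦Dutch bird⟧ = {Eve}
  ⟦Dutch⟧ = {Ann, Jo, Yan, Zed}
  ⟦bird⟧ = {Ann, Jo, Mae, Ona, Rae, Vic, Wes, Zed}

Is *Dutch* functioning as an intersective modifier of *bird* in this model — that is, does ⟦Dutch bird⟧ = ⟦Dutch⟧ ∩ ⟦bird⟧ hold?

⟦Dutch⟧ ∩ ⟦bird⟧ = {Ann, Jo, Yan, Zed} ∩ {Ann, Jo, Mae, Ona, Rae, Vic, Wes, Zed} = {Ann, Jo, Zed}
Observed ⟦Dutch bird⟧ = {Eve}.
These differ, so the modifier is not intersective in this model.

no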